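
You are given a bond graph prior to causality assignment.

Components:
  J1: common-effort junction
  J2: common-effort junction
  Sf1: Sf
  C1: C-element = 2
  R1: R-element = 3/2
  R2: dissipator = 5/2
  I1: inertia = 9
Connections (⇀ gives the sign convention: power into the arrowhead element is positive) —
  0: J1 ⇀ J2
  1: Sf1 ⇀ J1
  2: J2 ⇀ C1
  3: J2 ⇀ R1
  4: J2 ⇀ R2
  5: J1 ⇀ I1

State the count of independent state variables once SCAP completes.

#1 |Sf1  (source Sf1 imposes f)
#2 |J2  (prefer integral on C1)
#0 |J1  (J2 effort already set via bond 2)
#3 |R1  (J2 effort already set via bond 2)
#4 |R2  (J2 effort already set via bond 2)
#5 |I1  (0-jn J1 has e-setter on 0)

2  (C1, I1 all integral)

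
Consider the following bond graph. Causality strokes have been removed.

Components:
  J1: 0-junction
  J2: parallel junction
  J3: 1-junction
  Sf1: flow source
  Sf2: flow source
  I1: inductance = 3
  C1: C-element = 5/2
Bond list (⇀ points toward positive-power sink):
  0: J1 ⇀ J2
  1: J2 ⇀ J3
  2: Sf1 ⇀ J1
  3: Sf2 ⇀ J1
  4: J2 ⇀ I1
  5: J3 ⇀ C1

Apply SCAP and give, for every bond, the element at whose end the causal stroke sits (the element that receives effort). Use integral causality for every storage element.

#2 |Sf1  (Sf1 (Sf) sets flow on bond)
#3 |Sf2  (Sf2 fixes flow; stroke at Sf2)
#0 |J1  (only one effort-in slot at J1)
#4 |I1  (prefer integral on I1)
#1 |J2  (only one effort-in slot at J2)
#5 |J3  (common-f at J3 fixed by 1)

β0 |J1
β1 |J2
β2 |Sf1
β3 |Sf2
β4 |I1
β5 |J3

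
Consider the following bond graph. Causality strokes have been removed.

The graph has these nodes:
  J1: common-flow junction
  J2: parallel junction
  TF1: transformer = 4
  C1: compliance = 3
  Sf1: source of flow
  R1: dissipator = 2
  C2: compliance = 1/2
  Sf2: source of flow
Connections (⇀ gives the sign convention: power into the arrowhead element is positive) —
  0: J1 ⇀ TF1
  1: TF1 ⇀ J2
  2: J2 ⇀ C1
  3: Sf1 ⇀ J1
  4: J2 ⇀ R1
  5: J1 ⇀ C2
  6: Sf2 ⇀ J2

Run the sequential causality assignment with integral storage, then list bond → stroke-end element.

bond 3 stroke→Sf1  (Sf1 (Sf) sets flow on bond)
bond 6 stroke→Sf2  (Sf2: flow source, stroke at near end)
bond 0 stroke→J1  (common-f at J1 fixed by 3)
bond 5 stroke→J1  (J1: bond 3 brought flow, rest push out)
bond 1 stroke→TF1  (TF1 one-in-one-out from 0)
bond 2 stroke→J2  (prefer integral on C1)
bond 4 stroke→R1  (0-jn J2 has e-setter on 2)

bond 0 |J1
bond 1 |TF1
bond 2 |J2
bond 3 |Sf1
bond 4 |R1
bond 5 |J1
bond 6 |Sf2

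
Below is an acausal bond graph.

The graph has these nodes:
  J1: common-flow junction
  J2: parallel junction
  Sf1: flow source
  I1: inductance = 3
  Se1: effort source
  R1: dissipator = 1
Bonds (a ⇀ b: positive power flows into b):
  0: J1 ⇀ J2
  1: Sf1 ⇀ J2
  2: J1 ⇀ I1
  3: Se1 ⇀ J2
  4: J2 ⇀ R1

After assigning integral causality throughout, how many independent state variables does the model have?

bond 1 →Sf1  (source Sf1 imposes f)
bond 3 →J2  (Se1 (Se) sets effort on bond)
bond 0 →J1  (J2: bond 3 brought effort, rest push out)
bond 4 →R1  (J2 effort already set via bond 3)
bond 2 →I1  (J1: last free bond brings flow in)

1  (I1 all integral)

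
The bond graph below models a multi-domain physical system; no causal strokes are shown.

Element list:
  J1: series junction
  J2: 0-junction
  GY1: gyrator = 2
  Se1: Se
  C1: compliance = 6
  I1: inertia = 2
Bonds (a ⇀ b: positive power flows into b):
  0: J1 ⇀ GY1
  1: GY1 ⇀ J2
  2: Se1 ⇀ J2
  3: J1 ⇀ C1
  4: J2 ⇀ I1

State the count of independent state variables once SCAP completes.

#2 stroke at J2  (Se1: effort source, stroke at far end)
#1 stroke at GY1  (0-jn J2 has e-setter on 2)
#4 stroke at I1  (0-jn J2 has e-setter on 2)
#0 stroke at GY1  (GY1 both-in/both-out from 1)
#3 stroke at J1  (1-jn J1 has f-setter on 0)

2  (C1, I1 all integral)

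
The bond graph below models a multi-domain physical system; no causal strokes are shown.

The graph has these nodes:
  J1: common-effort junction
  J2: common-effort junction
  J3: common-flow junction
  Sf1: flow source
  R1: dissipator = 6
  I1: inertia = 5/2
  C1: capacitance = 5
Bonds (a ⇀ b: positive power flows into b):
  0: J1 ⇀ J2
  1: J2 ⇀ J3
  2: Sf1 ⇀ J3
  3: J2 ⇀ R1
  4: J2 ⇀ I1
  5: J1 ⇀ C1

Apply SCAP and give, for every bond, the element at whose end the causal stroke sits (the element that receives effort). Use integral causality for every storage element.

β2 stroke at Sf1  (Sf1: flow source, stroke at near end)
β1 stroke at J3  (common-f at J3 fixed by 2)
β4 stroke at I1  (I1 integral (f out))
β5 stroke at J1  (C1: C, integral causality)
β0 stroke at J2  (J1 effort already set via bond 5)
β3 stroke at R1  (0-jn J2 has e-setter on 0)

β0 stroke at J2
β1 stroke at J3
β2 stroke at Sf1
β3 stroke at R1
β4 stroke at I1
β5 stroke at J1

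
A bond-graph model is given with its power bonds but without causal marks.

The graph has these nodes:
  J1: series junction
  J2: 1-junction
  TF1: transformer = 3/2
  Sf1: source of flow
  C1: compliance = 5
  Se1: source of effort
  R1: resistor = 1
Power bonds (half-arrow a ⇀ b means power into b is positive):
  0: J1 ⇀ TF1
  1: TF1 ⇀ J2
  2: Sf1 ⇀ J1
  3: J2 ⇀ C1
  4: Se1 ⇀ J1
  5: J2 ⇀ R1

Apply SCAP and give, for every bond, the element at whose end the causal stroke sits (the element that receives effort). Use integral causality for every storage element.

β2 stroke→Sf1  (Sf1: flow source, stroke at near end)
β4 stroke→J1  (source Se1 imposes e)
β0 stroke→J1  (1-jn J1 has f-setter on 2)
β1 stroke→TF1  (through TF1, causality passes straight; one stroke at TF1)
β3 stroke→J2  (J2 flow already set via bond 1)
β5 stroke→J2  (common-f at J2 fixed by 1)

b0 →J1
b1 →TF1
b2 →Sf1
b3 →J2
b4 →J1
b5 →J2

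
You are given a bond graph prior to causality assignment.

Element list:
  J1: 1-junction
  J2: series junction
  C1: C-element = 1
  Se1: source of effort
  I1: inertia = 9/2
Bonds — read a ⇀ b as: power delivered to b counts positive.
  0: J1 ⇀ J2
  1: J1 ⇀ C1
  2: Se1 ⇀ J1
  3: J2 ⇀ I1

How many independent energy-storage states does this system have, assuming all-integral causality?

#2 stroke at J1  (Se1: effort source, stroke at far end)
#1 stroke at J1  (C1 integral (e out))
#0 stroke at J2  (only one flow-in slot at J1)
#3 stroke at I1  (J2 needs exactly one f-in)

2  (C1, I1 all integral)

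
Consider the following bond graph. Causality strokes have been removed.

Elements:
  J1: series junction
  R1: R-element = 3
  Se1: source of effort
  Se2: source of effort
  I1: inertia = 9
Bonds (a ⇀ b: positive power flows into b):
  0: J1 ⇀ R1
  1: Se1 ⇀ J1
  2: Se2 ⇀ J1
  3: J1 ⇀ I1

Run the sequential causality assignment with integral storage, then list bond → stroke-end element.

bond 1 |J1  (source Se1 imposes e)
bond 2 |J1  (source Se2 imposes e)
bond 3 |I1  (I1: I, integral causality)
bond 0 |J1  (J1 flow already set via bond 3)

β0 stroke→J1
β1 stroke→J1
β2 stroke→J1
β3 stroke→I1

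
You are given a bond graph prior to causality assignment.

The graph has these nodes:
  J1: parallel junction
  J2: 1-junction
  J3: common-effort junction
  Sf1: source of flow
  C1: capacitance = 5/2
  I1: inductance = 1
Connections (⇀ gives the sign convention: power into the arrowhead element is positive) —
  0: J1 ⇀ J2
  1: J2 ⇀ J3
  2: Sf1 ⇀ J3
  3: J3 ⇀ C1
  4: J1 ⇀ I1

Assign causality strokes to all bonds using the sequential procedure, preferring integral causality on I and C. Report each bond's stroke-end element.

bond 0 |J1
bond 1 |J2
bond 2 |Sf1
bond 3 |J3
bond 4 |I1

bond 2 →Sf1  (Sf1 (Sf) sets flow on bond)
bond 3 →J3  (C1: C, integral causality)
bond 1 →J2  (J3 effort already set via bond 3)
bond 0 →J1  (closing 1-jn rule on J2)
bond 4 →I1  (J1: bond 0 brought effort, rest push out)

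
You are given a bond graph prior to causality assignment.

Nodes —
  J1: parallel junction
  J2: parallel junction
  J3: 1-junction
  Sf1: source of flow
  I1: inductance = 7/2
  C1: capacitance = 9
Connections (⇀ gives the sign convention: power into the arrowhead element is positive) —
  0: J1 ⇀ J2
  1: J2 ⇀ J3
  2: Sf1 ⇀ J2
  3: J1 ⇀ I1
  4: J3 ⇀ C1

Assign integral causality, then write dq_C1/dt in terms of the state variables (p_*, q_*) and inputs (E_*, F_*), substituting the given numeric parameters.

bond 2 |Sf1  (source Sf1 imposes f)
bond 3 |I1  (I1 outputs flow p/I1)
bond 0 |J1  (closing 0-jn rule on J1)
bond 1 |J2  (J2 needs exactly one e-in)
bond 4 |J3  (common-f at J3 fixed by 1)

dq_C1/dt = F_Sf1 - 2*p_I1/7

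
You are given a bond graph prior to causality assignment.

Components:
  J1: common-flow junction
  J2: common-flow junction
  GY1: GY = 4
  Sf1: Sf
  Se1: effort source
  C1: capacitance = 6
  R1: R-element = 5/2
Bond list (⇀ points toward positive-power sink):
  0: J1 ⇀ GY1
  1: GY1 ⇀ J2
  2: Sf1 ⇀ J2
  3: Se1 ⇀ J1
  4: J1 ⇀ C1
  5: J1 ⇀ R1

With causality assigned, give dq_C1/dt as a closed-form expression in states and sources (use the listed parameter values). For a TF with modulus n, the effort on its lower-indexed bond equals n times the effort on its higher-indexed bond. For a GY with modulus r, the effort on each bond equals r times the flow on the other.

bond 2 →Sf1  (Sf1: flow source, stroke at near end)
bond 3 →J1  (Se1 (Se) sets effort on bond)
bond 1 →J2  (common-f at J2 fixed by 2)
bond 0 →J1  (GY GY1: same side as bond 1)
bond 4 →J1  (C1 integral (e out))
bond 5 →R1  (only one flow-in slot at J1)

dq_C1/dt = 2*E_Se1/5 - 8*F_Sf1/5 - q_C1/15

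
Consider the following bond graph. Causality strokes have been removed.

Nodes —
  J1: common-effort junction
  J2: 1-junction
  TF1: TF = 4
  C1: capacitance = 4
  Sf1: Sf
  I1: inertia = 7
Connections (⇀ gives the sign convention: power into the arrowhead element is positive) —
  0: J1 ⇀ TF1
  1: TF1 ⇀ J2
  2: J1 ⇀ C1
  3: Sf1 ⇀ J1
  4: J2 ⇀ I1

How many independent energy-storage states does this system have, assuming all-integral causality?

2  (C1, I1 all integral)

b3 |Sf1  (Sf1: flow source, stroke at near end)
b2 |J1  (prefer integral on C1)
b0 |TF1  (common-e at J1 fixed by 2)
b1 |J2  (TF1 one-in-one-out from 0)
b4 |I1  (closing 1-jn rule on J2)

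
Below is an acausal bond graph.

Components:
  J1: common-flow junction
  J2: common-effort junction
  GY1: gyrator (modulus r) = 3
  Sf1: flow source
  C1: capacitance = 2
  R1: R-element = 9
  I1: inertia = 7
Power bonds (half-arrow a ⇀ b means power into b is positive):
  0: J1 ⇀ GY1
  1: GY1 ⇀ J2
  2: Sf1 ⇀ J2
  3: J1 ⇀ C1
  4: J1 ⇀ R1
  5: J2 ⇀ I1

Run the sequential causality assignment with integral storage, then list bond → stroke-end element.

b2 stroke→Sf1  (Sf1: flow source, stroke at near end)
b3 stroke→J1  (C1: C, integral causality)
b5 stroke→I1  (I1 integral (f out))
b1 stroke→J2  (J2: last free bond brings effort in)
b0 stroke→J1  (GY1: gyrator matches bond 1)
b4 stroke→R1  (J1: last free bond brings flow in)

β0 stroke at J1
β1 stroke at J2
β2 stroke at Sf1
β3 stroke at J1
β4 stroke at R1
β5 stroke at I1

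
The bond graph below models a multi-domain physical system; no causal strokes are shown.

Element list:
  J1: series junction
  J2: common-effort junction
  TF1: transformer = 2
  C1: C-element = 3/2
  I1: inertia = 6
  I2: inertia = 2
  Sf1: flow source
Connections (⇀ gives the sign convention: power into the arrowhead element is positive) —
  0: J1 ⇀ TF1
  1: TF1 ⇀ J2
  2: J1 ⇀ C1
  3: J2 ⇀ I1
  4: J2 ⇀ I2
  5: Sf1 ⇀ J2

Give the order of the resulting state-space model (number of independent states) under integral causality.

3  (C1, I1, I2 all integral)

#5 |Sf1  (Sf1: flow source, stroke at near end)
#2 |J1  (C1: C, integral causality)
#0 |TF1  (only one flow-in slot at J1)
#1 |J2  (through TF1, causality passes straight; one stroke at TF1)
#3 |I1  (common-e at J2 fixed by 1)
#4 |I2  (0-jn J2 has e-setter on 1)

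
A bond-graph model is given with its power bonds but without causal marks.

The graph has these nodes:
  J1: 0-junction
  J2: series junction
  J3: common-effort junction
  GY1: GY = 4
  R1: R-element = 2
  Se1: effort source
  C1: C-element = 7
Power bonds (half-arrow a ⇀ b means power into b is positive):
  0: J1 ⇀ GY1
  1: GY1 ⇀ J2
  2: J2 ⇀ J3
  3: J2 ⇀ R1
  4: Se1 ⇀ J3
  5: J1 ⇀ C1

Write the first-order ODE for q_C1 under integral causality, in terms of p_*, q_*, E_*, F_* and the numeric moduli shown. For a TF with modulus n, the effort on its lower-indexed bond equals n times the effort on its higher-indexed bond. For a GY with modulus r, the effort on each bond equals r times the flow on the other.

dq_C1/dt = -E_Se1/4 - q_C1/56

bond 4 stroke→J3  (Se1: effort source, stroke at far end)
bond 2 stroke→J2  (J3: bond 4 brought effort, rest push out)
bond 5 stroke→J1  (prefer integral on C1)
bond 0 stroke→GY1  (J1 effort already set via bond 5)
bond 1 stroke→GY1  (GY1: gyrator matches bond 0)
bond 3 stroke→J2  (J2 flow already set via bond 1)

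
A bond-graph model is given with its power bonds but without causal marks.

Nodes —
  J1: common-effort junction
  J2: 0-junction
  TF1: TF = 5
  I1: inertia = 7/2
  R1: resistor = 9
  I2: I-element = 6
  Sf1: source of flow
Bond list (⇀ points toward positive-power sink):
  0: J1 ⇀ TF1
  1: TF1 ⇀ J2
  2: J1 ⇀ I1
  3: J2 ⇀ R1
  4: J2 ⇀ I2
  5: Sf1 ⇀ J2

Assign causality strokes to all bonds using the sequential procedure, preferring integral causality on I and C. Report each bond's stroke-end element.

b5 stroke→Sf1  (Sf1 fixes flow; stroke at Sf1)
b2 stroke→I1  (I1 integral (f out))
b0 stroke→J1  (closing 0-jn rule on J1)
b1 stroke→TF1  (through TF1, causality passes straight; one stroke at TF1)
b4 stroke→I2  (I2 integral (f out))
b3 stroke→J2  (only one effort-in slot at J2)

b0 stroke→J1
b1 stroke→TF1
b2 stroke→I1
b3 stroke→J2
b4 stroke→I2
b5 stroke→Sf1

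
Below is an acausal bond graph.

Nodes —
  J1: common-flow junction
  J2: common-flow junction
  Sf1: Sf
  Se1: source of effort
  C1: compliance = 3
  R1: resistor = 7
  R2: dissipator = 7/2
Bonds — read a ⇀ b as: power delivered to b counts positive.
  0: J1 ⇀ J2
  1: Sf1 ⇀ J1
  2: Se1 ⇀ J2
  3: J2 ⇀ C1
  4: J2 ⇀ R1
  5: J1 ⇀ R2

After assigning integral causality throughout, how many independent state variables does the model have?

1  (C1 all integral)

bond 1 |Sf1  (Sf1 fixes flow; stroke at Sf1)
bond 2 |J2  (Se1 fixes effort; stroke away)
bond 0 |J1  (J1: bond 1 brought flow, rest push out)
bond 5 |J1  (common-f at J1 fixed by 1)
bond 3 |J2  (common-f at J2 fixed by 0)
bond 4 |J2  (J2 flow already set via bond 0)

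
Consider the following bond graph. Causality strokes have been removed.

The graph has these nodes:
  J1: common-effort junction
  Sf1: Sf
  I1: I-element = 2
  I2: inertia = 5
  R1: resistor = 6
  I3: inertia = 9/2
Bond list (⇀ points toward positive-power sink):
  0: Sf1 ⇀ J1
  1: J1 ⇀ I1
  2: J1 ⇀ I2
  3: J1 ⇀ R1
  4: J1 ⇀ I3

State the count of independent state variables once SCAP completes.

bond 0 →Sf1  (source Sf1 imposes f)
bond 1 →I1  (I1 outputs flow p/I1)
bond 2 →I2  (I2: I, integral causality)
bond 4 →I3  (I3 integral (f out))
bond 3 →J1  (closing 0-jn rule on J1)

3  (I1, I2, I3 all integral)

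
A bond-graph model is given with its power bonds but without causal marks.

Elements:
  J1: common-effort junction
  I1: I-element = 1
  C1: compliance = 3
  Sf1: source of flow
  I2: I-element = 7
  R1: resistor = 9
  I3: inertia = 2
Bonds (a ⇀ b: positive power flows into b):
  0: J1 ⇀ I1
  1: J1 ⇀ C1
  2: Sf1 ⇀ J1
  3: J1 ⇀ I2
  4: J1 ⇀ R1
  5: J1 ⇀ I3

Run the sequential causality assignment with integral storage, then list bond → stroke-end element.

β2 stroke at Sf1  (Sf1 fixes flow; stroke at Sf1)
β0 stroke at I1  (I1 outputs flow p/I1)
β1 stroke at J1  (C1 integral (e out))
β3 stroke at I2  (0-jn J1 has e-setter on 1)
β4 stroke at R1  (J1: bond 1 brought effort, rest push out)
β5 stroke at I3  (J1: bond 1 brought effort, rest push out)

b0 stroke→I1
b1 stroke→J1
b2 stroke→Sf1
b3 stroke→I2
b4 stroke→R1
b5 stroke→I3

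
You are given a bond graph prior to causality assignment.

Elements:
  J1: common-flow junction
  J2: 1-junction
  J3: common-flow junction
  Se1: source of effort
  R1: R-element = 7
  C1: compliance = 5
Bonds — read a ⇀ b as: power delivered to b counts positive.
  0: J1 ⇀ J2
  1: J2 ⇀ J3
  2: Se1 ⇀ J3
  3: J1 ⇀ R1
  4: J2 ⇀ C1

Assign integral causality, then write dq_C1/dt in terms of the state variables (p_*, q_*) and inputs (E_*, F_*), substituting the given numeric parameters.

#2 |J3  (Se1 fixes effort; stroke away)
#1 |J2  (J3: last free bond brings flow in)
#4 |J2  (C1 integral (e out))
#0 |J1  (only one flow-in slot at J2)
#3 |R1  (only one flow-in slot at J1)

dq_C1/dt = E_Se1/7 - q_C1/35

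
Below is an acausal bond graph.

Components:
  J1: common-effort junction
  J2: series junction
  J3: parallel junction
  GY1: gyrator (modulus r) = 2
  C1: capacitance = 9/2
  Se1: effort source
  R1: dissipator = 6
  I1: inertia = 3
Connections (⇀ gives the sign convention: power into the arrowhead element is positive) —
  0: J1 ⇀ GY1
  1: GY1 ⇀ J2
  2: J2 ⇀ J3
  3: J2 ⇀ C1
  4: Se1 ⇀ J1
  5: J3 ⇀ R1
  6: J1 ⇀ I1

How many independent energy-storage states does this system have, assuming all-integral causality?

2  (C1, I1 all integral)

β4 |J1  (Se1 fixes effort; stroke away)
β0 |GY1  (J1 effort already set via bond 4)
β6 |I1  (0-jn J1 has e-setter on 4)
β1 |GY1  (GY1 both-in/both-out from 0)
β2 |J2  (J2: bond 1 brought flow, rest push out)
β3 |J2  (J2 flow already set via bond 1)
β5 |J3  (only one effort-in slot at J3)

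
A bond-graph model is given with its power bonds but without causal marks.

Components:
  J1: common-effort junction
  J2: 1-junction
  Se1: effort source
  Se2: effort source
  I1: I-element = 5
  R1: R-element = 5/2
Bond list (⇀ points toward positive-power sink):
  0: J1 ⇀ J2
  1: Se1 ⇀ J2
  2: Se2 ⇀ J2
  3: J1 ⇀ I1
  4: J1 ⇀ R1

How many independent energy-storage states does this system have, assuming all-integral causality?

#1 stroke at J2  (Se1 fixes effort; stroke away)
#2 stroke at J2  (Se2 fixes effort; stroke away)
#0 stroke at J1  (J2 needs exactly one f-in)
#3 stroke at I1  (0-jn J1 has e-setter on 0)
#4 stroke at R1  (0-jn J1 has e-setter on 0)

1  (I1 all integral)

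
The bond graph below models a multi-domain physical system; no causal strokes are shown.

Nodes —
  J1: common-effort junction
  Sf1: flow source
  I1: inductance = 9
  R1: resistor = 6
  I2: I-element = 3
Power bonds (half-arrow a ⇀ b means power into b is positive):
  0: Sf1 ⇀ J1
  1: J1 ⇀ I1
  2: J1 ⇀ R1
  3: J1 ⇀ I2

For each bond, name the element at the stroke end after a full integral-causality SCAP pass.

bond 0 |Sf1  (Sf1 fixes flow; stroke at Sf1)
bond 1 |I1  (I1: I, integral causality)
bond 3 |I2  (I2 outputs flow p/I2)
bond 2 |J1  (only one effort-in slot at J1)

b0 stroke→Sf1
b1 stroke→I1
b2 stroke→J1
b3 stroke→I2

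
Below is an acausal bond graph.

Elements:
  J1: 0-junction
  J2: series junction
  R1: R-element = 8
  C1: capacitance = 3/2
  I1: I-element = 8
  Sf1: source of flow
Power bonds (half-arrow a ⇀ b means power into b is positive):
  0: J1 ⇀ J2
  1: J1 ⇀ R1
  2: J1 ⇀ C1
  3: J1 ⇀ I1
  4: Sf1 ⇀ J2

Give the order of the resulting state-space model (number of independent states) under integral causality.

2  (C1, I1 all integral)

β4 stroke at Sf1  (Sf1: flow source, stroke at near end)
β0 stroke at J2  (J2 flow already set via bond 4)
β2 stroke at J1  (C1 integral (e out))
β1 stroke at R1  (J1 effort already set via bond 2)
β3 stroke at I1  (J1 effort already set via bond 2)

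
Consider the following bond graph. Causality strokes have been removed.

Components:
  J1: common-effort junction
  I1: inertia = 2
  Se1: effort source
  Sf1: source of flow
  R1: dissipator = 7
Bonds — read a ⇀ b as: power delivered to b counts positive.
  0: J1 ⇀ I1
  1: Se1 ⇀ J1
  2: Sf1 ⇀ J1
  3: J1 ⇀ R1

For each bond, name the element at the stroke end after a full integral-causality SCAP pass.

bond 1 →J1  (source Se1 imposes e)
bond 2 →Sf1  (Sf1 (Sf) sets flow on bond)
bond 0 →I1  (common-e at J1 fixed by 1)
bond 3 →R1  (0-jn J1 has e-setter on 1)

bond 0 |I1
bond 1 |J1
bond 2 |Sf1
bond 3 |R1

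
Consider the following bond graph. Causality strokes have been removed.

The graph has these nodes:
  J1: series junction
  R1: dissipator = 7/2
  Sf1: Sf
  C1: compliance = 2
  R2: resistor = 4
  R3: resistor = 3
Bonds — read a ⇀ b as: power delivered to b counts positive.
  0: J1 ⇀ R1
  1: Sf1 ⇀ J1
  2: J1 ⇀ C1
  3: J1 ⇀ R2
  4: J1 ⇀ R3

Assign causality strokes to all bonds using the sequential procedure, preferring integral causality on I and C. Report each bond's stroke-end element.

bond 1 stroke→Sf1  (Sf1: flow source, stroke at near end)
bond 0 stroke→J1  (J1: bond 1 brought flow, rest push out)
bond 2 stroke→J1  (J1: bond 1 brought flow, rest push out)
bond 3 stroke→J1  (J1 flow already set via bond 1)
bond 4 stroke→J1  (common-f at J1 fixed by 1)

b0 stroke at J1
b1 stroke at Sf1
b2 stroke at J1
b3 stroke at J1
b4 stroke at J1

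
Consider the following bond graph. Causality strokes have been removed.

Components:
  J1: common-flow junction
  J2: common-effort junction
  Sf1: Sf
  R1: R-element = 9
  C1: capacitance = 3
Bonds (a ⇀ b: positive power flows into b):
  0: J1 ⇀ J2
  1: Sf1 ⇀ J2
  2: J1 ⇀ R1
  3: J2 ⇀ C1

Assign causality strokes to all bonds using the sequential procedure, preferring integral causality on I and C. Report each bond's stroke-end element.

bond 1 stroke at Sf1  (Sf1 (Sf) sets flow on bond)
bond 3 stroke at J2  (C1 outputs effort q/C1)
bond 0 stroke at J1  (0-jn J2 has e-setter on 3)
bond 2 stroke at R1  (only one flow-in slot at J1)

#0 |J1
#1 |Sf1
#2 |R1
#3 |J2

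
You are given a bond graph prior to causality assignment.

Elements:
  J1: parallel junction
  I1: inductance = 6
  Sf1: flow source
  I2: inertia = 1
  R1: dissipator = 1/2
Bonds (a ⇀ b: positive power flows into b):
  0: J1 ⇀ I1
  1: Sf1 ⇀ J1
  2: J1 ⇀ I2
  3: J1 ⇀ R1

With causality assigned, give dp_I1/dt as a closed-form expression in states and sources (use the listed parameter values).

b1 stroke at Sf1  (Sf1 (Sf) sets flow on bond)
b0 stroke at I1  (I1 outputs flow p/I1)
b2 stroke at I2  (I2 integral (f out))
b3 stroke at J1  (only one effort-in slot at J1)

dp_I1/dt = F_Sf1/2 - p_I1/12 - p_I2/2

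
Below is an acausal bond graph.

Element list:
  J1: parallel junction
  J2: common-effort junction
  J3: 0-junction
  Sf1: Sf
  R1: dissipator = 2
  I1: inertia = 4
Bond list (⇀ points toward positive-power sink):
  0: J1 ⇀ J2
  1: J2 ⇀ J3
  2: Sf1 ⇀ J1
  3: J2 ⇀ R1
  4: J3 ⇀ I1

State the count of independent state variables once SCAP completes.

1  (I1 all integral)

#2 stroke→Sf1  (Sf1: flow source, stroke at near end)
#0 stroke→J1  (J1: last free bond brings effort in)
#4 stroke→I1  (prefer integral on I1)
#1 stroke→J3  (J3: last free bond brings effort in)
#3 stroke→J2  (J2: last free bond brings effort in)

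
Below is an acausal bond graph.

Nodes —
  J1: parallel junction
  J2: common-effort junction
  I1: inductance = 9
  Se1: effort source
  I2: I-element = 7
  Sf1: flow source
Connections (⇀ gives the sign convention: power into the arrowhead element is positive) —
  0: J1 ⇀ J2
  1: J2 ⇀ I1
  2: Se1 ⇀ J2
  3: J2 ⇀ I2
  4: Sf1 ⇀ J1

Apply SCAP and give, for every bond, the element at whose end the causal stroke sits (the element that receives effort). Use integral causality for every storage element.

bond 2 stroke at J2  (Se1 (Se) sets effort on bond)
bond 4 stroke at Sf1  (source Sf1 imposes f)
bond 0 stroke at J1  (J1 needs exactly one e-in)
bond 1 stroke at I1  (J2 effort already set via bond 2)
bond 3 stroke at I2  (common-e at J2 fixed by 2)

#0 |J1
#1 |I1
#2 |J2
#3 |I2
#4 |Sf1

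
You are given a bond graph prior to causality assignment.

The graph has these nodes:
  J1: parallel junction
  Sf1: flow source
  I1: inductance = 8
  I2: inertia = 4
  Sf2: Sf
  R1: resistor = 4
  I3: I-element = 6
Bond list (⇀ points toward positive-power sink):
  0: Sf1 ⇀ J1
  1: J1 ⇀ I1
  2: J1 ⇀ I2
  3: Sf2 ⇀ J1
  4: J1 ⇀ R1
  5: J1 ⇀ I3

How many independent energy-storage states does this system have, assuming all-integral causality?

3  (I1, I2, I3 all integral)

bond 0 stroke at Sf1  (Sf1 fixes flow; stroke at Sf1)
bond 3 stroke at Sf2  (Sf2: flow source, stroke at near end)
bond 1 stroke at I1  (I1 integral (f out))
bond 2 stroke at I2  (I2 integral (f out))
bond 5 stroke at I3  (I3 integral (f out))
bond 4 stroke at J1  (J1 needs exactly one e-in)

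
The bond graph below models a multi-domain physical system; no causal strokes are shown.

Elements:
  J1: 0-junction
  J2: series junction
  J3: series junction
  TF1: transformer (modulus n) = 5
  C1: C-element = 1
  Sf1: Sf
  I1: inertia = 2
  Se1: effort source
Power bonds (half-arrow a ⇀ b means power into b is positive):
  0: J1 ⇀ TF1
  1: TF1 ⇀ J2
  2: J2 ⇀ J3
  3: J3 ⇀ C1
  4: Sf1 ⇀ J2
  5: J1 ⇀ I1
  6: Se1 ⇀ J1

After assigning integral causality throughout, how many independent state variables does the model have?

b4 →Sf1  (Sf1 (Sf) sets flow on bond)
b6 →J1  (Se1: effort source, stroke at far end)
b0 →TF1  (J1 effort already set via bond 6)
b5 →I1  (J1: bond 6 brought effort, rest push out)
b1 →J2  (1-jn J2 has f-setter on 4)
b2 →J2  (J2: bond 4 brought flow, rest push out)
b3 →J3  (J3 flow already set via bond 2)

2  (C1, I1 all integral)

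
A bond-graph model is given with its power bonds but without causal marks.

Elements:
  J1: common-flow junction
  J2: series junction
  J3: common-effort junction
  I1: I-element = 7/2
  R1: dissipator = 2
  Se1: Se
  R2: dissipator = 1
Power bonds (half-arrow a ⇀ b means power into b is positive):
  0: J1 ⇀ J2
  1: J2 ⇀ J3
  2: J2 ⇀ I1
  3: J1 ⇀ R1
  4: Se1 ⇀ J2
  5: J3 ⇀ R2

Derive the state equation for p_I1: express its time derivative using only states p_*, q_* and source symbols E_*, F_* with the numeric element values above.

dp_I1/dt = E_Se1 - 6*p_I1/7

β4 |J2  (Se1 (Se) sets effort on bond)
β2 |I1  (I1: I, integral causality)
β0 |J2  (J2 flow already set via bond 2)
β1 |J2  (J2 flow already set via bond 2)
β5 |J3  (only one effort-in slot at J3)
β3 |J1  (J1 flow already set via bond 0)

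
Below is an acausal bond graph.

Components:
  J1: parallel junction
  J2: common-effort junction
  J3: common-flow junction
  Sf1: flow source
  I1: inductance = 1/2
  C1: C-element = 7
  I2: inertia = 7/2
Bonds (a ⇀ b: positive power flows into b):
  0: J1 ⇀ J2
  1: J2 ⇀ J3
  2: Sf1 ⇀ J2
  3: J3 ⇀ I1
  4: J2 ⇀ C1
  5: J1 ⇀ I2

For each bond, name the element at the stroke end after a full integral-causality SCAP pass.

#2 →Sf1  (Sf1 (Sf) sets flow on bond)
#3 →I1  (I1 integral (f out))
#1 →J3  (1-jn J3 has f-setter on 3)
#4 →J2  (C1 outputs effort q/C1)
#0 →J1  (0-jn J2 has e-setter on 4)
#5 →I2  (J1: bond 0 brought effort, rest push out)

b0 stroke→J1
b1 stroke→J3
b2 stroke→Sf1
b3 stroke→I1
b4 stroke→J2
b5 stroke→I2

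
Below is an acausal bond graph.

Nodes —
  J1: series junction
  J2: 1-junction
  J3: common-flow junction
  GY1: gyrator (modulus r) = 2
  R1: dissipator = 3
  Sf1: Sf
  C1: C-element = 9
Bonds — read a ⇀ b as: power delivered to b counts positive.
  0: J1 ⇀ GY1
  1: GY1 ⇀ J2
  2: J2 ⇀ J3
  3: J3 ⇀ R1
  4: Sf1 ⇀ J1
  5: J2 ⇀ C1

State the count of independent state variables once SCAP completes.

1  (C1 all integral)

β4 stroke at Sf1  (Sf1 (Sf) sets flow on bond)
β0 stroke at J1  (J1 flow already set via bond 4)
β1 stroke at J2  (through GY1, causality inverts; strokes same side of GY1)
β5 stroke at J2  (C1 outputs effort q/C1)
β2 stroke at J3  (only one flow-in slot at J2)
β3 stroke at R1  (J3: last free bond brings flow in)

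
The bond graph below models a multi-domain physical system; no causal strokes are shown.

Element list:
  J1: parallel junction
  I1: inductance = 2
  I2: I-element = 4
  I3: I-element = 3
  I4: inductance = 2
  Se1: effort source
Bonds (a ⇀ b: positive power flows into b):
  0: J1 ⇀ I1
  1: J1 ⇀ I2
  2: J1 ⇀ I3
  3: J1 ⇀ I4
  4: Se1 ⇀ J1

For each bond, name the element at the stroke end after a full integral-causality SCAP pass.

β0 stroke at I1
β1 stroke at I2
β2 stroke at I3
β3 stroke at I4
β4 stroke at J1

bond 4 stroke→J1  (Se1 (Se) sets effort on bond)
bond 0 stroke→I1  (J1: bond 4 brought effort, rest push out)
bond 1 stroke→I2  (J1: bond 4 brought effort, rest push out)
bond 2 stroke→I3  (common-e at J1 fixed by 4)
bond 3 stroke→I4  (0-jn J1 has e-setter on 4)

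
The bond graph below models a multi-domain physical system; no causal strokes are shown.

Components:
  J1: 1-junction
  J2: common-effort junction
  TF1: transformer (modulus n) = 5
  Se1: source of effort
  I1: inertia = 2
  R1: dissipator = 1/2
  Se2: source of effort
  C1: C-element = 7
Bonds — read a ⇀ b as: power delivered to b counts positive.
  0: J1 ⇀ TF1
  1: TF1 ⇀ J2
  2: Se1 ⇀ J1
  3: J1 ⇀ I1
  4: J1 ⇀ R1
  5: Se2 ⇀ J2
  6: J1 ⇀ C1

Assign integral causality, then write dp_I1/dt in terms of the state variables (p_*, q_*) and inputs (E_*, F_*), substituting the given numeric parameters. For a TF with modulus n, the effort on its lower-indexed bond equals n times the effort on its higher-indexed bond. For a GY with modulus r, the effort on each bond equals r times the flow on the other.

#2 stroke→J1  (source Se1 imposes e)
#5 stroke→J2  (Se2: effort source, stroke at far end)
#1 stroke→TF1  (0-jn J2 has e-setter on 5)
#0 stroke→J1  (TF1 one-in-one-out from 1)
#3 stroke→I1  (I1 integral (f out))
#4 stroke→J1  (J1: bond 3 brought flow, rest push out)
#6 stroke→J1  (1-jn J1 has f-setter on 3)

dp_I1/dt = E_Se1 - 5*E_Se2 - p_I1/4 - q_C1/7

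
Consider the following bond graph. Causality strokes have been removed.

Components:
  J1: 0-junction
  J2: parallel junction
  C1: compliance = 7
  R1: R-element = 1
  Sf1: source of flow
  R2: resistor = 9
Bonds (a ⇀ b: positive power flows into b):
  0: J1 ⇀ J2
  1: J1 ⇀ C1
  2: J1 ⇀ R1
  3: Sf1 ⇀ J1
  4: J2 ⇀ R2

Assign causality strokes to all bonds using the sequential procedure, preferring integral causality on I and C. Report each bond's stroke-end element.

β3 →Sf1  (Sf1 (Sf) sets flow on bond)
β1 →J1  (prefer integral on C1)
β0 →J2  (J1 effort already set via bond 1)
β2 →R1  (common-e at J1 fixed by 1)
β4 →R2  (J2 effort already set via bond 0)

#0 stroke at J2
#1 stroke at J1
#2 stroke at R1
#3 stroke at Sf1
#4 stroke at R2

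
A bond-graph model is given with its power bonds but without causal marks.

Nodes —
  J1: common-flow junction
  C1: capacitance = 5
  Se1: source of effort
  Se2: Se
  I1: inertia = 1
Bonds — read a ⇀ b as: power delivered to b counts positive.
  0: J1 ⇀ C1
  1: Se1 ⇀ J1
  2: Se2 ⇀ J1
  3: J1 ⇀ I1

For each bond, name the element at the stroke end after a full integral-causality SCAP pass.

β0 stroke at J1
β1 stroke at J1
β2 stroke at J1
β3 stroke at I1

bond 1 stroke→J1  (Se1 (Se) sets effort on bond)
bond 2 stroke→J1  (Se2 (Se) sets effort on bond)
bond 0 stroke→J1  (C1: C, integral causality)
bond 3 stroke→I1  (closing 1-jn rule on J1)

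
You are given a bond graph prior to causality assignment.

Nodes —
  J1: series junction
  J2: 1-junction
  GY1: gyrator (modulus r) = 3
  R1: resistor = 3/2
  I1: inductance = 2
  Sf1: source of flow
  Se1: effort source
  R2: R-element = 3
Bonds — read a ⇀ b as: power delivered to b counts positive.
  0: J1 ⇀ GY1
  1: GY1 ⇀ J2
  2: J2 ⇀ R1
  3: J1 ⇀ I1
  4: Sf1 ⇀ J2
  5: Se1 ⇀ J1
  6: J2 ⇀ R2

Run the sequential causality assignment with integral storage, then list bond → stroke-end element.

#4 →Sf1  (Sf1 fixes flow; stroke at Sf1)
#5 →J1  (Se1 fixes effort; stroke away)
#1 →J2  (1-jn J2 has f-setter on 4)
#2 →J2  (common-f at J2 fixed by 4)
#6 →J2  (J2: bond 4 brought flow, rest push out)
#0 →J1  (GY1: gyrator matches bond 1)
#3 →I1  (only one flow-in slot at J1)

#0 →J1
#1 →J2
#2 →J2
#3 →I1
#4 →Sf1
#5 →J1
#6 →J2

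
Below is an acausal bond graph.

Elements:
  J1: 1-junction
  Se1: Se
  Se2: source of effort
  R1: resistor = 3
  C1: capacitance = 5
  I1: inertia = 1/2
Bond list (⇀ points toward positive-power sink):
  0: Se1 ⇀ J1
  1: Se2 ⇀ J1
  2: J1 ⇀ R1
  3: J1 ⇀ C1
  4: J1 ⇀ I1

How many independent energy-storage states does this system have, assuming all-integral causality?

2  (C1, I1 all integral)

b0 |J1  (source Se1 imposes e)
b1 |J1  (Se2: effort source, stroke at far end)
b3 |J1  (C1 integral (e out))
b4 |I1  (prefer integral on I1)
b2 |J1  (J1: bond 4 brought flow, rest push out)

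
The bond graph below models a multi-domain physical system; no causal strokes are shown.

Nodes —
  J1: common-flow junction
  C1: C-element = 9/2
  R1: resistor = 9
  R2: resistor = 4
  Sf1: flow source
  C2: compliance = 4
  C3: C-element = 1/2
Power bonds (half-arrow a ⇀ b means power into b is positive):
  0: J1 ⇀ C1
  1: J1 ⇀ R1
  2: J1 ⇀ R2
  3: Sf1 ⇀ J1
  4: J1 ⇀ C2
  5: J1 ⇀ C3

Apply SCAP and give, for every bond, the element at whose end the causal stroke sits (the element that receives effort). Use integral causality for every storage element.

b0 stroke at J1
b1 stroke at J1
b2 stroke at J1
b3 stroke at Sf1
b4 stroke at J1
b5 stroke at J1

bond 3 stroke→Sf1  (Sf1: flow source, stroke at near end)
bond 0 stroke→J1  (common-f at J1 fixed by 3)
bond 1 stroke→J1  (1-jn J1 has f-setter on 3)
bond 2 stroke→J1  (1-jn J1 has f-setter on 3)
bond 4 stroke→J1  (J1: bond 3 brought flow, rest push out)
bond 5 stroke→J1  (J1 flow already set via bond 3)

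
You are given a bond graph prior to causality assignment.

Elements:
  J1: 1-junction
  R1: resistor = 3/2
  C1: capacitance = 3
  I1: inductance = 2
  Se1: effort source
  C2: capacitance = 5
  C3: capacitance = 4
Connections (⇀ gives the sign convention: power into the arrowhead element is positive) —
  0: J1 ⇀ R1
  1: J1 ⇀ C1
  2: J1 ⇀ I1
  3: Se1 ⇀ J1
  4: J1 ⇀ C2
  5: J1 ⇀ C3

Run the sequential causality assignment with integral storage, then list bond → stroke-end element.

b3 stroke at J1  (Se1 fixes effort; stroke away)
b1 stroke at J1  (C1 outputs effort q/C1)
b2 stroke at I1  (prefer integral on I1)
b0 stroke at J1  (J1 flow already set via bond 2)
b4 stroke at J1  (1-jn J1 has f-setter on 2)
b5 stroke at J1  (J1 flow already set via bond 2)

b0 stroke at J1
b1 stroke at J1
b2 stroke at I1
b3 stroke at J1
b4 stroke at J1
b5 stroke at J1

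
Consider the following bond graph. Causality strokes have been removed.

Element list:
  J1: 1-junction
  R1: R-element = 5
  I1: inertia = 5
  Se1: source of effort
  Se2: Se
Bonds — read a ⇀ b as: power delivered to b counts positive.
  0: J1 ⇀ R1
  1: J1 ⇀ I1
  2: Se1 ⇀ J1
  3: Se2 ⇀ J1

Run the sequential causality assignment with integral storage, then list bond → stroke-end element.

#2 stroke at J1  (source Se1 imposes e)
#3 stroke at J1  (source Se2 imposes e)
#1 stroke at I1  (I1 outputs flow p/I1)
#0 stroke at J1  (J1: bond 1 brought flow, rest push out)

#0 |J1
#1 |I1
#2 |J1
#3 |J1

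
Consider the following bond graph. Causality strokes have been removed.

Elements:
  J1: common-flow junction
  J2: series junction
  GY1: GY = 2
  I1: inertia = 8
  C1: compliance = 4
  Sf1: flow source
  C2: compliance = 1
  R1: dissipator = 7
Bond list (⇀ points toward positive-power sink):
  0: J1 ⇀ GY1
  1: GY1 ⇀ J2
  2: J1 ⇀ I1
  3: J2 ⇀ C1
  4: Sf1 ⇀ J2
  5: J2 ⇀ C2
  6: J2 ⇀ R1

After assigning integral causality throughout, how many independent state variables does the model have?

#4 |Sf1  (Sf1: flow source, stroke at near end)
#1 |J2  (common-f at J2 fixed by 4)
#3 |J2  (common-f at J2 fixed by 4)
#5 |J2  (J2: bond 4 brought flow, rest push out)
#6 |J2  (common-f at J2 fixed by 4)
#0 |J1  (through GY1, causality inverts; strokes same side of GY1)
#2 |I1  (only one flow-in slot at J1)

3  (C1, C2, I1 all integral)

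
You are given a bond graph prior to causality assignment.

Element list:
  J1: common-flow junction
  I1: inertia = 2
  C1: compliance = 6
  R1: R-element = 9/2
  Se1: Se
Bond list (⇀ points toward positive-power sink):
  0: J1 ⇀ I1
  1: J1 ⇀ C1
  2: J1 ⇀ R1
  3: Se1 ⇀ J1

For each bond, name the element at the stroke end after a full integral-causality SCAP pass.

β3 stroke→J1  (Se1: effort source, stroke at far end)
β0 stroke→I1  (prefer integral on I1)
β1 stroke→J1  (J1: bond 0 brought flow, rest push out)
β2 stroke→J1  (J1 flow already set via bond 0)

#0 |I1
#1 |J1
#2 |J1
#3 |J1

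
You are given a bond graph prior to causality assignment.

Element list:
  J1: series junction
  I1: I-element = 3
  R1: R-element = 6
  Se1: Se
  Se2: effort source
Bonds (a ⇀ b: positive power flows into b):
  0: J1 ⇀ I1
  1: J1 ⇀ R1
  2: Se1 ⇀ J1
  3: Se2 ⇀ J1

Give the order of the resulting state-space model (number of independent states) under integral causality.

1  (I1 all integral)

β2 |J1  (Se1: effort source, stroke at far end)
β3 |J1  (Se2: effort source, stroke at far end)
β0 |I1  (I1 integral (f out))
β1 |J1  (J1: bond 0 brought flow, rest push out)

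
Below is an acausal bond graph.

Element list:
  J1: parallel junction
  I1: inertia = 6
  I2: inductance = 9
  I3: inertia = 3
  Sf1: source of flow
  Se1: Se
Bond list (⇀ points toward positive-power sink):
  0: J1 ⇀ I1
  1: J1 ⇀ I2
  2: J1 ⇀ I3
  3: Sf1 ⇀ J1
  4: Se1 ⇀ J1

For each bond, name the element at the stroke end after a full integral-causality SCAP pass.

#3 stroke→Sf1  (source Sf1 imposes f)
#4 stroke→J1  (source Se1 imposes e)
#0 stroke→I1  (0-jn J1 has e-setter on 4)
#1 stroke→I2  (J1: bond 4 brought effort, rest push out)
#2 stroke→I3  (J1: bond 4 brought effort, rest push out)

b0 →I1
b1 →I2
b2 →I3
b3 →Sf1
b4 →J1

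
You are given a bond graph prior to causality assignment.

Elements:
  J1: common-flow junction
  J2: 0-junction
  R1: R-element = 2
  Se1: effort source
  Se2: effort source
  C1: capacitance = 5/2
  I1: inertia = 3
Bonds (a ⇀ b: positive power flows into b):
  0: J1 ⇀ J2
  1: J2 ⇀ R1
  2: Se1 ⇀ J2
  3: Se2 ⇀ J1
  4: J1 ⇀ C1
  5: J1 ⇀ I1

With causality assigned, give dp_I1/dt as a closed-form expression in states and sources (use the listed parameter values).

b2 |J2  (Se1 (Se) sets effort on bond)
b3 |J1  (source Se2 imposes e)
b0 |J1  (0-jn J2 has e-setter on 2)
b1 |R1  (common-e at J2 fixed by 2)
b4 |J1  (C1: C, integral causality)
b5 |I1  (J1 needs exactly one f-in)

dp_I1/dt = -E_Se1 + E_Se2 - 2*q_C1/5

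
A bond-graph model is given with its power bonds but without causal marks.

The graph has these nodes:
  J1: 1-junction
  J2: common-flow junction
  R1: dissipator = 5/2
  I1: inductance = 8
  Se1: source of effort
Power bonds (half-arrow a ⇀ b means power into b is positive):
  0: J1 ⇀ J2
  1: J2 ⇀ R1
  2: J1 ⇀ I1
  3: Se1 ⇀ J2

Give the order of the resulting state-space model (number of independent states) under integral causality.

β3 →J2  (source Se1 imposes e)
β2 →I1  (prefer integral on I1)
β0 →J1  (J1: bond 2 brought flow, rest push out)
β1 →J2  (J2: bond 0 brought flow, rest push out)

1  (I1 all integral)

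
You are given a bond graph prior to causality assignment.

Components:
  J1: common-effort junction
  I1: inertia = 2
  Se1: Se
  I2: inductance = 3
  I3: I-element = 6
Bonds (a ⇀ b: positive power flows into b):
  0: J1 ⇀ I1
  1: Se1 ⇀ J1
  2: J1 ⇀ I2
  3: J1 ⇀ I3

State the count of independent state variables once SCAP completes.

b1 →J1  (Se1 fixes effort; stroke away)
b0 →I1  (common-e at J1 fixed by 1)
b2 →I2  (common-e at J1 fixed by 1)
b3 →I3  (common-e at J1 fixed by 1)

3  (I1, I2, I3 all integral)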